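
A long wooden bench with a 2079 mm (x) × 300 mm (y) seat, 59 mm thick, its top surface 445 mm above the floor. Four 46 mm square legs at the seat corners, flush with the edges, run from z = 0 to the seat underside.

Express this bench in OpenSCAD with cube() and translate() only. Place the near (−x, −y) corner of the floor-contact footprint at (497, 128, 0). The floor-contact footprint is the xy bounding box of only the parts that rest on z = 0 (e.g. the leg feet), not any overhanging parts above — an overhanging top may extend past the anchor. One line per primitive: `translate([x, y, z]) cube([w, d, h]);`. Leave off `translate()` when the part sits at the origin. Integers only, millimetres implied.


translate([497, 128, 386]) cube([2079, 300, 59]);
translate([497, 128, 0]) cube([46, 46, 386]);
translate([497, 382, 0]) cube([46, 46, 386]);
translate([2530, 128, 0]) cube([46, 46, 386]);
translate([2530, 382, 0]) cube([46, 46, 386]);


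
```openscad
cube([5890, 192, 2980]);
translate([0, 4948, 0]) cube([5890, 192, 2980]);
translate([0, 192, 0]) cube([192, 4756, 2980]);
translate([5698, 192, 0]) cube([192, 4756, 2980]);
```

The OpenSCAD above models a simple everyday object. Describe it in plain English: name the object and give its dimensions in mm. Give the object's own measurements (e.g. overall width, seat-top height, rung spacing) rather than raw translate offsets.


The wall frame of a small rectangular building: four walls, each 2980 mm tall and 192 mm thick, enclosing a footprint 5890 mm (x) by 5140 mm (y) outside-to-outside, with no floor or roof. The front and back walls (the −y and +y sides) span the full width; the two side walls fit between them.


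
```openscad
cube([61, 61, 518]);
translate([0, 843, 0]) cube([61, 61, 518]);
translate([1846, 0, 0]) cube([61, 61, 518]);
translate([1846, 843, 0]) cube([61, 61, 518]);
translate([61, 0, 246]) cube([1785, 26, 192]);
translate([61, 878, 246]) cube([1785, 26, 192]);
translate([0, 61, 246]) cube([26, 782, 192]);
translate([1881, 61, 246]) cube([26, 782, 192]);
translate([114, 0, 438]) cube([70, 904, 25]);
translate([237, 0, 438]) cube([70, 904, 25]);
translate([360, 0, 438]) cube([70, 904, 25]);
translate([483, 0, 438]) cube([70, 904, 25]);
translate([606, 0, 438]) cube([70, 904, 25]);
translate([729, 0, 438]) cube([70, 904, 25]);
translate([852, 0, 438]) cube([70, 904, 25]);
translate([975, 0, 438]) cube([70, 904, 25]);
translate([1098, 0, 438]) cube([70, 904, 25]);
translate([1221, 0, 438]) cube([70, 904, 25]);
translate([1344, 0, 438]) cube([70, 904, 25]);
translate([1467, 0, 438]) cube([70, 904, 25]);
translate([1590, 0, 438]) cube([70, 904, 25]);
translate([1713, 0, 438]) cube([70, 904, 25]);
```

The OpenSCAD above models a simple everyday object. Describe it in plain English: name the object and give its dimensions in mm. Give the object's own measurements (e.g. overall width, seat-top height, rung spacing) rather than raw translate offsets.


A bed frame 1907 mm long (x) by 904 mm wide (y). Four 61×61 mm corner posts, 518 mm tall, at the corners of the footprint. Four rails of 26 mm thickness and 192 mm height run between adjacent posts with their undersides at z = 246 mm, their outer faces flush with the outside of the frame (the two x-running rails run between the posts' inner faces; the two y-running rails run between the posts' inner faces). 14 slats, each 70 mm wide (x) and 25 mm thick, lie across the top of the two x-running rails, running the full 904 mm width of the frame in y; along x they sit between the end posts with a 53 mm gap after the −x posts and between neighbouring slats, leaving 63 mm before the +x posts.


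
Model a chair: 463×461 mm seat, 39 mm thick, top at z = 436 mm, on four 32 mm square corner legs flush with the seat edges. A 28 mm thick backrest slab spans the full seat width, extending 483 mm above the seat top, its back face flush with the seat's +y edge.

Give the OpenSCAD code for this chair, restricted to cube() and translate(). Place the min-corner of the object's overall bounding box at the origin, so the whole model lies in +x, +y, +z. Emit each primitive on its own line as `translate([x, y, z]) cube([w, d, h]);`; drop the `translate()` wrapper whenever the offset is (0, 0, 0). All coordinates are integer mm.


translate([0, 0, 397]) cube([463, 461, 39]);
cube([32, 32, 397]);
translate([431, 0, 0]) cube([32, 32, 397]);
translate([0, 429, 0]) cube([32, 32, 397]);
translate([431, 429, 0]) cube([32, 32, 397]);
translate([0, 433, 436]) cube([463, 28, 483]);


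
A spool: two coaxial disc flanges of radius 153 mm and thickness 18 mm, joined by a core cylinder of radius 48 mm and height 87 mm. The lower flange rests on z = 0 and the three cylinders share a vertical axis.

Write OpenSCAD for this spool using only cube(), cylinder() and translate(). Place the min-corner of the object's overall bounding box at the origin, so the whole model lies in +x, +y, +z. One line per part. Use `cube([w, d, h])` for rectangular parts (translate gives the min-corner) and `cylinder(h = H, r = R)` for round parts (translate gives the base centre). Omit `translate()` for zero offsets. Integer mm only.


translate([153, 153, 0]) cylinder(h = 18, r = 153);
translate([153, 153, 18]) cylinder(h = 87, r = 48);
translate([153, 153, 105]) cylinder(h = 18, r = 153);


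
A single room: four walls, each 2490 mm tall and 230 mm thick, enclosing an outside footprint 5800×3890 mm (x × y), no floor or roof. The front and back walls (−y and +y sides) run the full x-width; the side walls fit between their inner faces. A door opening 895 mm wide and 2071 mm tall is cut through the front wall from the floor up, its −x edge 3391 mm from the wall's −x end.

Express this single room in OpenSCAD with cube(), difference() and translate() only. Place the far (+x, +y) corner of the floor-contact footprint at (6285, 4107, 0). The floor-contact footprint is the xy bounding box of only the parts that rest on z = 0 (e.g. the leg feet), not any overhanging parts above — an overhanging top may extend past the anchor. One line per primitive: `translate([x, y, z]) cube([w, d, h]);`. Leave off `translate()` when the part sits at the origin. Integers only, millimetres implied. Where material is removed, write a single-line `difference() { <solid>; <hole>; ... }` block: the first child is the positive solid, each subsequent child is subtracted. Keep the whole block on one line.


difference() { translate([485, 217, 0]) cube([5800, 230, 2490]); translate([3876, 217, 0]) cube([895, 230, 2071]); }
translate([485, 3877, 0]) cube([5800, 230, 2490]);
translate([485, 447, 0]) cube([230, 3430, 2490]);
translate([6055, 447, 0]) cube([230, 3430, 2490]);


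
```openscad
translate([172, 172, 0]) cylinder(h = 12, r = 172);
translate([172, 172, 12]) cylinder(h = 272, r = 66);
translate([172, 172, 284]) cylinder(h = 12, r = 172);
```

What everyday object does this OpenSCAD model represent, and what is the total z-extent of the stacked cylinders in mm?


A spool. The overall height is 296 mm.

Three coaxial cylinders, large–small–large — a spool. Two 12 mm flanges and a 272 mm core give 12 + 272 + 12 = 296 mm.


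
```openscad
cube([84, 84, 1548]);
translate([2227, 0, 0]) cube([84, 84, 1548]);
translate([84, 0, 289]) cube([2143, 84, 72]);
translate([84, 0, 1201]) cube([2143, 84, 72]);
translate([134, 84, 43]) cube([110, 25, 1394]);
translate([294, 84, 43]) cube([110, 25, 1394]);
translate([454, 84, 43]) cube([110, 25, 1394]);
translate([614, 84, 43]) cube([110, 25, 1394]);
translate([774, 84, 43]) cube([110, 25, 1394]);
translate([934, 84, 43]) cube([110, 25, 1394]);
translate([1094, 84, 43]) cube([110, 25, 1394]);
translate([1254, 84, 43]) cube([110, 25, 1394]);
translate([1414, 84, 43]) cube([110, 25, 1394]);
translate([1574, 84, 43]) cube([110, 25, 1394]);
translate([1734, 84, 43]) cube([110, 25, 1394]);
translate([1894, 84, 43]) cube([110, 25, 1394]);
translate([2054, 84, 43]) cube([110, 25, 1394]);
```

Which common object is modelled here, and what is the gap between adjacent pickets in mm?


A fence section. The picket gap is 50 mm.

Two posts, two rails, 13 pickets — a fence section. Span 2143 mm holds 13 pickets of 110 mm with 14 equal gaps: ⌊(2143 − 13·110) / 14⌋ = 50 mm.


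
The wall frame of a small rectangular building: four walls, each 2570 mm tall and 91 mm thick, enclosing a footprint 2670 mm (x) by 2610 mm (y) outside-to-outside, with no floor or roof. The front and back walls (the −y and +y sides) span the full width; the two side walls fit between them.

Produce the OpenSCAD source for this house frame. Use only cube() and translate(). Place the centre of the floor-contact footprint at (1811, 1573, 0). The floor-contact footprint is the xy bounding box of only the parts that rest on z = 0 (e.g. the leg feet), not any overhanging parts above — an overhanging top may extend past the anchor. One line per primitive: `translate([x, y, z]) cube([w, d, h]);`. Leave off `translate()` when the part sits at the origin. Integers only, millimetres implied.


translate([476, 268, 0]) cube([2670, 91, 2570]);
translate([476, 2787, 0]) cube([2670, 91, 2570]);
translate([476, 359, 0]) cube([91, 2428, 2570]);
translate([3055, 359, 0]) cube([91, 2428, 2570]);


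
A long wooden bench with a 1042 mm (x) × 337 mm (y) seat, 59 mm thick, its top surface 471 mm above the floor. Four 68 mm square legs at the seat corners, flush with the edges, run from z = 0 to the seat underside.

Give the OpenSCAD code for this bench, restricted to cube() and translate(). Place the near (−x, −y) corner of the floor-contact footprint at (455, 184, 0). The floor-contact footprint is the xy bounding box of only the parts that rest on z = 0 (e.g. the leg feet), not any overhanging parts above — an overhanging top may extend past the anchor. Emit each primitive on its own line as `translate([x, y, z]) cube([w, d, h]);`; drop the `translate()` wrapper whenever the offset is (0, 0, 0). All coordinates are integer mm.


translate([455, 184, 412]) cube([1042, 337, 59]);
translate([455, 184, 0]) cube([68, 68, 412]);
translate([455, 453, 0]) cube([68, 68, 412]);
translate([1429, 184, 0]) cube([68, 68, 412]);
translate([1429, 453, 0]) cube([68, 68, 412]);


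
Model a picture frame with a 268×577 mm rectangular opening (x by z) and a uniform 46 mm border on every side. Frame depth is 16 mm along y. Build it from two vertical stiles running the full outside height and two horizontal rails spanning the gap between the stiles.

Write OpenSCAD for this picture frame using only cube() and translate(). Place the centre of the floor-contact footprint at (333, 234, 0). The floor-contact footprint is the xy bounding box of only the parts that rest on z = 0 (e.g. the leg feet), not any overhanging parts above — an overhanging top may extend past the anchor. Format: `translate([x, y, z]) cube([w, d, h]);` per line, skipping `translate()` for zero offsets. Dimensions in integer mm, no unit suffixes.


translate([153, 226, 0]) cube([46, 16, 669]);
translate([467, 226, 0]) cube([46, 16, 669]);
translate([199, 226, 0]) cube([268, 16, 46]);
translate([199, 226, 623]) cube([268, 16, 46]);


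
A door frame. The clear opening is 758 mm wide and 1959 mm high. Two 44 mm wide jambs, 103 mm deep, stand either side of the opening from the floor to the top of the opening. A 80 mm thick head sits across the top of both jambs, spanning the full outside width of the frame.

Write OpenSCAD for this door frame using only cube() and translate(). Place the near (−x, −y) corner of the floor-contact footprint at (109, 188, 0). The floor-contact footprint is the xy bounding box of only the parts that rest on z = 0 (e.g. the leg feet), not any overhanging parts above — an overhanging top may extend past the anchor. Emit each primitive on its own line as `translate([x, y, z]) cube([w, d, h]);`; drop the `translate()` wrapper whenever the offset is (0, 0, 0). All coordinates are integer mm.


translate([109, 188, 0]) cube([44, 103, 1959]);
translate([911, 188, 0]) cube([44, 103, 1959]);
translate([109, 188, 1959]) cube([846, 103, 80]);


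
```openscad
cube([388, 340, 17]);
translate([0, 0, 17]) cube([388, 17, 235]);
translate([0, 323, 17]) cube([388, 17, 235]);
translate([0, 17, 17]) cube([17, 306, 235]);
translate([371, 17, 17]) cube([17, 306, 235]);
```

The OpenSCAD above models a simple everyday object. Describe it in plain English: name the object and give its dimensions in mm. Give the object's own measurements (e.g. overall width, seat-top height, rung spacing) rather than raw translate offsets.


An open-topped rectangular box: outside dimensions 388×340×252 mm, with a uniform wall and base thickness of 17 mm. The base is a full 388×340 slab on the floor; four walls sit on top of the base. The front and back walls (the −y and +y sides) span the full width; the two side walls fit between them.


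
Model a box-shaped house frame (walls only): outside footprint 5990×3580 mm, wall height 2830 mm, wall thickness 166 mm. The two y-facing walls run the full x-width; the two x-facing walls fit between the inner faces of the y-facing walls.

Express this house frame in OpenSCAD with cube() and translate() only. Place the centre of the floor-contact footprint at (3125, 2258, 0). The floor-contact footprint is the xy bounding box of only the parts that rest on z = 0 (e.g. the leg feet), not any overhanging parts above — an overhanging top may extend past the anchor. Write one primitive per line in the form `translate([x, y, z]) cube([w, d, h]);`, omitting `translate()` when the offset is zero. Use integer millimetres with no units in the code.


translate([130, 468, 0]) cube([5990, 166, 2830]);
translate([130, 3882, 0]) cube([5990, 166, 2830]);
translate([130, 634, 0]) cube([166, 3248, 2830]);
translate([5954, 634, 0]) cube([166, 3248, 2830]);


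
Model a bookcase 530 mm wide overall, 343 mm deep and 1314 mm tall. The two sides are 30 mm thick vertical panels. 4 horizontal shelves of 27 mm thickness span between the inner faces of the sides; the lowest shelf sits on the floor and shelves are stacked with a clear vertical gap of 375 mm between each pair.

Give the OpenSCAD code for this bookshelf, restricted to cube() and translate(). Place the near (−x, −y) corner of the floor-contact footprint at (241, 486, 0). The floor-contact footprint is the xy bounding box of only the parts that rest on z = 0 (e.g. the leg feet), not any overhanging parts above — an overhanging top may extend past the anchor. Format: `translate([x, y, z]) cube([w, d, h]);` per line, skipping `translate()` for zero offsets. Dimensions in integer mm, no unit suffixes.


translate([241, 486, 0]) cube([30, 343, 1314]);
translate([741, 486, 0]) cube([30, 343, 1314]);
translate([271, 486, 0]) cube([470, 343, 27]);
translate([271, 486, 402]) cube([470, 343, 27]);
translate([271, 486, 804]) cube([470, 343, 27]);
translate([271, 486, 1206]) cube([470, 343, 27]);


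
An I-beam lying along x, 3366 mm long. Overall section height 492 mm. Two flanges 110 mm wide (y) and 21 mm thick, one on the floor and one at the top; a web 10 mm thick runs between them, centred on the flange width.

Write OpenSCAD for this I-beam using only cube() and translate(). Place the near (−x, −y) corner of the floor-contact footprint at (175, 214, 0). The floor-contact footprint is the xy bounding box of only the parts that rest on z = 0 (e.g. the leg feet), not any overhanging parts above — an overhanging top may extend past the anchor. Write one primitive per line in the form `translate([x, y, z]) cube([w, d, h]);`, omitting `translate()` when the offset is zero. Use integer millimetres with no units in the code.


translate([175, 214, 0]) cube([3366, 110, 21]);
translate([175, 264, 21]) cube([3366, 10, 450]);
translate([175, 214, 471]) cube([3366, 110, 21]);


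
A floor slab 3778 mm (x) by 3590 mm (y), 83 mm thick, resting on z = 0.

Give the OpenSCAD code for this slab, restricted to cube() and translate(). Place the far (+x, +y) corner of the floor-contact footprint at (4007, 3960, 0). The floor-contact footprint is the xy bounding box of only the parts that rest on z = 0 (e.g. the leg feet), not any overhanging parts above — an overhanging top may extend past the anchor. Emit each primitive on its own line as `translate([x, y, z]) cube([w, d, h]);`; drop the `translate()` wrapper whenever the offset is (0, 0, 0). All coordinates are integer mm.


translate([229, 370, 0]) cube([3778, 3590, 83]);


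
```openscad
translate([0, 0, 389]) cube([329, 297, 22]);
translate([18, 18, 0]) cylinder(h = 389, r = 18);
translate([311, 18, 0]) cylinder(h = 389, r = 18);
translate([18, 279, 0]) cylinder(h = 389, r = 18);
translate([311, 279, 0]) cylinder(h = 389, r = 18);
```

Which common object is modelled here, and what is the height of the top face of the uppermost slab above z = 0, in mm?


A stool. The seat height is 411 mm.

A 329×297×22 slab at z = 389 on four corner cylinders — a stool. The seat top is 389 + 22 = 411 mm.


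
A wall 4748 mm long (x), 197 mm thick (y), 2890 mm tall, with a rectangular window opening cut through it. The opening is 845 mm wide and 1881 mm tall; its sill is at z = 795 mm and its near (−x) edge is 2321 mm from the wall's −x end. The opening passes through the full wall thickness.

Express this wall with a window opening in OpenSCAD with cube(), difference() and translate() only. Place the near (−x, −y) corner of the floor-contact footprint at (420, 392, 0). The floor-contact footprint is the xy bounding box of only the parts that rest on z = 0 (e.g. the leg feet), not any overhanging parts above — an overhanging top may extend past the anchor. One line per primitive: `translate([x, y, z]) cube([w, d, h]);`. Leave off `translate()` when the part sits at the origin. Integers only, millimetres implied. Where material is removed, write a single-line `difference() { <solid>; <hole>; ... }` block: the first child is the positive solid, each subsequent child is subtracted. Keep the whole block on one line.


difference() { translate([420, 392, 0]) cube([4748, 197, 2890]); translate([2741, 392, 795]) cube([845, 197, 1881]); }


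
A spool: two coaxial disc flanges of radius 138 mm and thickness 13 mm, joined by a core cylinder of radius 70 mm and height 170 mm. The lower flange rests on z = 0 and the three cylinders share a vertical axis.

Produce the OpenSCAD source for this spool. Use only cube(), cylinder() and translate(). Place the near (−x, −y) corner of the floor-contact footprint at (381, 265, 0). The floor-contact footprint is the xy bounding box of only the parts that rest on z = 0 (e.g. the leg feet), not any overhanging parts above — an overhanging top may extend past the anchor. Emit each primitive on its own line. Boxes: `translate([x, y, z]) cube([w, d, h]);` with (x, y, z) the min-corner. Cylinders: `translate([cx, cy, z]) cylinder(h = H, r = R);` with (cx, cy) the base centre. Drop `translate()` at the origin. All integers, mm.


translate([519, 403, 0]) cylinder(h = 13, r = 138);
translate([519, 403, 13]) cylinder(h = 170, r = 70);
translate([519, 403, 183]) cylinder(h = 13, r = 138);


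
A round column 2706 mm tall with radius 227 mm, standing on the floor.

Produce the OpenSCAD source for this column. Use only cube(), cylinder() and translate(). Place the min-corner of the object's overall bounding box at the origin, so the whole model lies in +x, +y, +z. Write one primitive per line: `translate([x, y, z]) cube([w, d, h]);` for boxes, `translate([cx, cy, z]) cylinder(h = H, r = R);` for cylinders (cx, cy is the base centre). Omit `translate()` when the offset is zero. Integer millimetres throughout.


translate([227, 227, 0]) cylinder(h = 2706, r = 227);


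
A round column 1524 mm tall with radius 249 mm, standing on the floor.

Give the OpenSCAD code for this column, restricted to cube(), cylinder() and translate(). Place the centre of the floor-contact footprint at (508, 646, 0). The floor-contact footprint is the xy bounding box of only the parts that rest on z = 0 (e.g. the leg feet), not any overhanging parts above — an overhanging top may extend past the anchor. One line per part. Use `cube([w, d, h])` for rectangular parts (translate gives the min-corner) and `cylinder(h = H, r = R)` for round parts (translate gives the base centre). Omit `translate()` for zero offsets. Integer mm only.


translate([508, 646, 0]) cylinder(h = 1524, r = 249);


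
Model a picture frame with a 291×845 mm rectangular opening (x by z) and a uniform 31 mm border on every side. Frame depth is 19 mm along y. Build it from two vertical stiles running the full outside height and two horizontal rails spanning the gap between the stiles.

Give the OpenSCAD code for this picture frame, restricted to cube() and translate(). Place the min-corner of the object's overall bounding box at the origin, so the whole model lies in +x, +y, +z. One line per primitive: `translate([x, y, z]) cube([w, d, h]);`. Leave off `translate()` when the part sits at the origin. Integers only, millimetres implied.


cube([31, 19, 907]);
translate([322, 0, 0]) cube([31, 19, 907]);
translate([31, 0, 0]) cube([291, 19, 31]);
translate([31, 0, 876]) cube([291, 19, 31]);


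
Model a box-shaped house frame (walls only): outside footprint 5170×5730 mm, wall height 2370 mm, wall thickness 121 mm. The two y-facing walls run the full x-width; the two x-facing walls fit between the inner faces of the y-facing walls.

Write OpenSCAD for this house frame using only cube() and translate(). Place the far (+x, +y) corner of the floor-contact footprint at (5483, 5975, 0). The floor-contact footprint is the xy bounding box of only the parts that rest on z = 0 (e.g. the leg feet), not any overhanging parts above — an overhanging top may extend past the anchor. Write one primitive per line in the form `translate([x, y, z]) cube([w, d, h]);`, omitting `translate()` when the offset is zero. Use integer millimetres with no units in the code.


translate([313, 245, 0]) cube([5170, 121, 2370]);
translate([313, 5854, 0]) cube([5170, 121, 2370]);
translate([313, 366, 0]) cube([121, 5488, 2370]);
translate([5362, 366, 0]) cube([121, 5488, 2370]);


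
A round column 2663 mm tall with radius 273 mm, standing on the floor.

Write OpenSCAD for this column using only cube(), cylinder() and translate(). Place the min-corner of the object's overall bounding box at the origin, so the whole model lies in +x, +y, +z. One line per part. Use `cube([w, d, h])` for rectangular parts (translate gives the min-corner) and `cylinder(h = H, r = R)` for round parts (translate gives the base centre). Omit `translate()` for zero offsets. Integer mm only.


translate([273, 273, 0]) cylinder(h = 2663, r = 273);


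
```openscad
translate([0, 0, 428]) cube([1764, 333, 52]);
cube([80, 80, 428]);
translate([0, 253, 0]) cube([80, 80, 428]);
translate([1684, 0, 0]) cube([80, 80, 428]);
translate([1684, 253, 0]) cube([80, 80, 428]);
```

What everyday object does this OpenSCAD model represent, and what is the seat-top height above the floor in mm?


A bench. The seat-top height is 480 mm.

A long slab on four corner posts — a bench. The slab sits at z = 428 with thickness 52, so the top is 428 + 52 = 480 mm.


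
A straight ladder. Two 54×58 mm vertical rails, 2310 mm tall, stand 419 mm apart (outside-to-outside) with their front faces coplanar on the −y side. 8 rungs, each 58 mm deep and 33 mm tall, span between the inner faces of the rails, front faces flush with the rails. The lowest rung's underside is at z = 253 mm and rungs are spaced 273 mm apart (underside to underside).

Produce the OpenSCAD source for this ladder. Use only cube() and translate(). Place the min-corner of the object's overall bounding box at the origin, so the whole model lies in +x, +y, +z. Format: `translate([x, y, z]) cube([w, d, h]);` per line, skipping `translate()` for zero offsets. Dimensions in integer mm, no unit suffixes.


// rung span = 419 - 2*54 = 311
// rung[k] z = 253 + k*273
cube([54, 58, 2310]);
translate([365, 0, 0]) cube([54, 58, 2310]);
translate([54, 0, 253]) cube([311, 58, 33]);
translate([54, 0, 526]) cube([311, 58, 33]);
translate([54, 0, 799]) cube([311, 58, 33]);
translate([54, 0, 1072]) cube([311, 58, 33]);
translate([54, 0, 1345]) cube([311, 58, 33]);
translate([54, 0, 1618]) cube([311, 58, 33]);
translate([54, 0, 1891]) cube([311, 58, 33]);
translate([54, 0, 2164]) cube([311, 58, 33]);


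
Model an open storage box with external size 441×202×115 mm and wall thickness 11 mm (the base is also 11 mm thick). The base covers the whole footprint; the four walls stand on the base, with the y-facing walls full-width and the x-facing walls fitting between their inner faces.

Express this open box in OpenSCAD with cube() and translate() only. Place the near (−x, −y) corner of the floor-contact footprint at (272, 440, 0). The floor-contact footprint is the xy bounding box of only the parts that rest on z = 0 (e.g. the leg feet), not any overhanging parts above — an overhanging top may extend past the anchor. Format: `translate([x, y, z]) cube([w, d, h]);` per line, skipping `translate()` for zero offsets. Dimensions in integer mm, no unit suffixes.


translate([272, 440, 0]) cube([441, 202, 11]);
translate([272, 440, 11]) cube([441, 11, 104]);
translate([272, 631, 11]) cube([441, 11, 104]);
translate([272, 451, 11]) cube([11, 180, 104]);
translate([702, 451, 11]) cube([11, 180, 104]);


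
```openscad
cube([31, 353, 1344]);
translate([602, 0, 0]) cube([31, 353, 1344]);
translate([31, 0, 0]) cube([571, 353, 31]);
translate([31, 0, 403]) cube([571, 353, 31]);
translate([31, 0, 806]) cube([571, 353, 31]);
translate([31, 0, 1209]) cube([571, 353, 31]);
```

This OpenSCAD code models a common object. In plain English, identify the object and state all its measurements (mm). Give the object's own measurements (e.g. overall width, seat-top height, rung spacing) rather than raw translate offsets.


An open bookshelf. Two side panels, each 31 mm thick, 353 mm deep and 1344 mm tall, stand 633 mm apart (outside-to-outside). Between them sit 4 shelves, each 31 mm thick and 353 mm deep, spanning the full gap between the sides. The bottom shelf rests on the floor (its underside at z = 0) and the clear gap between one shelf's top and the next shelf's underside is 372 mm.


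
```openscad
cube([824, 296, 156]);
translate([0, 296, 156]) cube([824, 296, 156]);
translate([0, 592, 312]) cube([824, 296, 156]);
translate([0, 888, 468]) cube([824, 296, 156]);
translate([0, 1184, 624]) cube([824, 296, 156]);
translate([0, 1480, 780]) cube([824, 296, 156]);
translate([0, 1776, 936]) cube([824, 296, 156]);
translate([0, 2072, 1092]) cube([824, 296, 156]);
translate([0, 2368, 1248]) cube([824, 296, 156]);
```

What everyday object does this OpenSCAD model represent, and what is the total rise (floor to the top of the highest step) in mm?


A staircase. The total rise is 1404 mm.

9 identical blocks, each offset up and back from the previous — a staircase. Each step is 156 mm tall and there are 9 of them, so the total rise is 9 × 156 = 1404 mm.


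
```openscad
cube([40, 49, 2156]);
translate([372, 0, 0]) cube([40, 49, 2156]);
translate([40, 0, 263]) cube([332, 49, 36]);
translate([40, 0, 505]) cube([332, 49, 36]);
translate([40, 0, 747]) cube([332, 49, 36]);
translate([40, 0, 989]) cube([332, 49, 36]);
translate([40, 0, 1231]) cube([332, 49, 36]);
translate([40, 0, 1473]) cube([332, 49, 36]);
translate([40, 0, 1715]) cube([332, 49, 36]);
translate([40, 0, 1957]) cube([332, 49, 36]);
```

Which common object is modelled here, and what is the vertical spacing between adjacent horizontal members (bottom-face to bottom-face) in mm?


A ladder. The rung spacing is 242 mm.

Two tall 40×49 posts with 8 short bars between them — a ladder. Adjacent rungs sit at z = 263 and z = 505, so the spacing is 505 − 263 = 242 mm.


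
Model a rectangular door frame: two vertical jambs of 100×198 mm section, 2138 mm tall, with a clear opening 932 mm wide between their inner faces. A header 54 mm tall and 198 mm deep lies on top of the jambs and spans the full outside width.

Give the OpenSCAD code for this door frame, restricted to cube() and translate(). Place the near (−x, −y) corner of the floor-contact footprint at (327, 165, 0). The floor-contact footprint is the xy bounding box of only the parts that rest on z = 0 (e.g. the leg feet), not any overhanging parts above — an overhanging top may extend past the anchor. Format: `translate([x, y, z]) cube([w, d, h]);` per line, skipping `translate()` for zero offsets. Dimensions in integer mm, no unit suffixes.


translate([327, 165, 0]) cube([100, 198, 2138]);
translate([1359, 165, 0]) cube([100, 198, 2138]);
translate([327, 165, 2138]) cube([1132, 198, 54]);


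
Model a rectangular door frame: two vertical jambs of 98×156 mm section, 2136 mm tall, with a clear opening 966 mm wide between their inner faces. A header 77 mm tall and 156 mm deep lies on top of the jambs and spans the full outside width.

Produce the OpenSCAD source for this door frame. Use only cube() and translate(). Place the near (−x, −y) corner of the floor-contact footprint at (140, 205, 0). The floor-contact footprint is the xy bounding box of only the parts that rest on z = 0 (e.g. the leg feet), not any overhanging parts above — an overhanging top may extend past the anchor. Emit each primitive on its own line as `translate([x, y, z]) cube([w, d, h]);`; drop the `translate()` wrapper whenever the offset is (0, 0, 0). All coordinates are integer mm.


translate([140, 205, 0]) cube([98, 156, 2136]);
translate([1204, 205, 0]) cube([98, 156, 2136]);
translate([140, 205, 2136]) cube([1162, 156, 77]);


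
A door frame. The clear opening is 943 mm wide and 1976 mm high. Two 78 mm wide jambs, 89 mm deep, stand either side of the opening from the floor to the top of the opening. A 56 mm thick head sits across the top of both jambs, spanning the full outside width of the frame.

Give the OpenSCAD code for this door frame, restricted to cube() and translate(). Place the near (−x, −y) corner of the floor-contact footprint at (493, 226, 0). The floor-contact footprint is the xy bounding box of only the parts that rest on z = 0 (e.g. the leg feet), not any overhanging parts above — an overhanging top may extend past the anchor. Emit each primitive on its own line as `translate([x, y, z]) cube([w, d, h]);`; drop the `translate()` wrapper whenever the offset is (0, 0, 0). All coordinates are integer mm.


translate([493, 226, 0]) cube([78, 89, 1976]);
translate([1514, 226, 0]) cube([78, 89, 1976]);
translate([493, 226, 1976]) cube([1099, 89, 56]);


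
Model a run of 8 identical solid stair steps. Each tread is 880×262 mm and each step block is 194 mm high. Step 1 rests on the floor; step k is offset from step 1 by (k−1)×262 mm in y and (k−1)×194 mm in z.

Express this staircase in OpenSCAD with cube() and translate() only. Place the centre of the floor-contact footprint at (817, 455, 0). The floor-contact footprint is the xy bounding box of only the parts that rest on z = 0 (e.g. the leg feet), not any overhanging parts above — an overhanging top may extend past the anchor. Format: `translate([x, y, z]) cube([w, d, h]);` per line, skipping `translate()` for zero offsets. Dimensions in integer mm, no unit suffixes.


translate([377, 324, 0]) cube([880, 262, 194]);
translate([377, 586, 194]) cube([880, 262, 194]);
translate([377, 848, 388]) cube([880, 262, 194]);
translate([377, 1110, 582]) cube([880, 262, 194]);
translate([377, 1372, 776]) cube([880, 262, 194]);
translate([377, 1634, 970]) cube([880, 262, 194]);
translate([377, 1896, 1164]) cube([880, 262, 194]);
translate([377, 2158, 1358]) cube([880, 262, 194]);


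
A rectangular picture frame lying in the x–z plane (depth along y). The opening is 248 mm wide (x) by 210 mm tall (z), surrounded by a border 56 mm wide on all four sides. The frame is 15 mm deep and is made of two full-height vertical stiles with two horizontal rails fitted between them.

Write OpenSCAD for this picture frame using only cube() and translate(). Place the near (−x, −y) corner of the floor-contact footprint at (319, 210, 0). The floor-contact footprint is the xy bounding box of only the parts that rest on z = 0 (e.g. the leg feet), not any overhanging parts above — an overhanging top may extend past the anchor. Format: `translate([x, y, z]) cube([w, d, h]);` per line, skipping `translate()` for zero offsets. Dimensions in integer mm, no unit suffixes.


translate([319, 210, 0]) cube([56, 15, 322]);
translate([623, 210, 0]) cube([56, 15, 322]);
translate([375, 210, 0]) cube([248, 15, 56]);
translate([375, 210, 266]) cube([248, 15, 56]);


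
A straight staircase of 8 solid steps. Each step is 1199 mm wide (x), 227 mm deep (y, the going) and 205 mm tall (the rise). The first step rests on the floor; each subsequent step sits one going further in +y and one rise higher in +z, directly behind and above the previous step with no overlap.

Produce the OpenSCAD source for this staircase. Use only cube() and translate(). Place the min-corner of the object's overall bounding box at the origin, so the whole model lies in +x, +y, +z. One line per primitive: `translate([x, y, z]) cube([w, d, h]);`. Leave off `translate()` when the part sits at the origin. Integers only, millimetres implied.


cube([1199, 227, 205]);
translate([0, 227, 205]) cube([1199, 227, 205]);
translate([0, 454, 410]) cube([1199, 227, 205]);
translate([0, 681, 615]) cube([1199, 227, 205]);
translate([0, 908, 820]) cube([1199, 227, 205]);
translate([0, 1135, 1025]) cube([1199, 227, 205]);
translate([0, 1362, 1230]) cube([1199, 227, 205]);
translate([0, 1589, 1435]) cube([1199, 227, 205]);


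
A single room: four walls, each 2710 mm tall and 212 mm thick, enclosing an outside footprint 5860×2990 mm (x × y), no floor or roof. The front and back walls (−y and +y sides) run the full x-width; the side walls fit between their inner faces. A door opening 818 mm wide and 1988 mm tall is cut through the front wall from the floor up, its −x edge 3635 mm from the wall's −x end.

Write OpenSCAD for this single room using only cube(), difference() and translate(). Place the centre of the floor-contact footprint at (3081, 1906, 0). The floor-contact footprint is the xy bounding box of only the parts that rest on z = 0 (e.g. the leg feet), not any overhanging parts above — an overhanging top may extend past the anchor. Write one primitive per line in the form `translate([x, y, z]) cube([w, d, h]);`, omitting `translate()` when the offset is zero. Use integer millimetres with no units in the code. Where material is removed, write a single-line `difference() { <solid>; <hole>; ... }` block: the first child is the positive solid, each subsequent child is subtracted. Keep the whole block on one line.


difference() { translate([151, 411, 0]) cube([5860, 212, 2710]); translate([3786, 411, 0]) cube([818, 212, 1988]); }
translate([151, 3189, 0]) cube([5860, 212, 2710]);
translate([151, 623, 0]) cube([212, 2566, 2710]);
translate([5799, 623, 0]) cube([212, 2566, 2710]);


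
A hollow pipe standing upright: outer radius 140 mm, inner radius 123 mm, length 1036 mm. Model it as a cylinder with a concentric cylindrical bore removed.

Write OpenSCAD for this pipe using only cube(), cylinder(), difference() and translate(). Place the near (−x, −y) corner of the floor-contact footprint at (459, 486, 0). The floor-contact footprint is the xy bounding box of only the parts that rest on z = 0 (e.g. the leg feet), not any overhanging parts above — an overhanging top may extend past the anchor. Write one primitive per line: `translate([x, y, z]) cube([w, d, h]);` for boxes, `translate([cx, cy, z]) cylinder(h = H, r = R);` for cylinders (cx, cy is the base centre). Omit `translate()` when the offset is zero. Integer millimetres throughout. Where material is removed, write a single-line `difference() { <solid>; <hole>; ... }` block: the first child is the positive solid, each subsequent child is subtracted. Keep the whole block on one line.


difference() { translate([599, 626, 0]) cylinder(h = 1036, r = 140); translate([599, 626, 0]) cylinder(h = 1036, r = 123); }


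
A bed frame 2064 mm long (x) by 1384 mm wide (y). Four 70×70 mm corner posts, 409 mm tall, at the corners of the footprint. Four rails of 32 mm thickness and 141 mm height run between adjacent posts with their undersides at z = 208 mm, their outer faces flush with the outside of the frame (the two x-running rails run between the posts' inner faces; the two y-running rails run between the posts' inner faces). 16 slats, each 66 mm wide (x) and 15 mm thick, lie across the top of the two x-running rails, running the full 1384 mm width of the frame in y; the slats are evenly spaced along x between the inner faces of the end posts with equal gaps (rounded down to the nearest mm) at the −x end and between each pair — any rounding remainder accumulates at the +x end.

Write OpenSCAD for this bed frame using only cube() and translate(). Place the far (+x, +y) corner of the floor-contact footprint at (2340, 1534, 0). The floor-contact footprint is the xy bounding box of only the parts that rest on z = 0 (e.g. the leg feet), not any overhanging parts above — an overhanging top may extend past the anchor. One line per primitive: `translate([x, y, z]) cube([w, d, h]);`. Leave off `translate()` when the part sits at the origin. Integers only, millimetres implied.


translate([276, 150, 0]) cube([70, 70, 409]);
translate([276, 1464, 0]) cube([70, 70, 409]);
translate([2270, 150, 0]) cube([70, 70, 409]);
translate([2270, 1464, 0]) cube([70, 70, 409]);
translate([346, 150, 208]) cube([1924, 32, 141]);
translate([346, 1502, 208]) cube([1924, 32, 141]);
translate([276, 220, 208]) cube([32, 1244, 141]);
translate([2308, 220, 208]) cube([32, 1244, 141]);
translate([397, 150, 349]) cube([66, 1384, 15]);
translate([514, 150, 349]) cube([66, 1384, 15]);
translate([631, 150, 349]) cube([66, 1384, 15]);
translate([748, 150, 349]) cube([66, 1384, 15]);
translate([865, 150, 349]) cube([66, 1384, 15]);
translate([982, 150, 349]) cube([66, 1384, 15]);
translate([1099, 150, 349]) cube([66, 1384, 15]);
translate([1216, 150, 349]) cube([66, 1384, 15]);
translate([1333, 150, 349]) cube([66, 1384, 15]);
translate([1450, 150, 349]) cube([66, 1384, 15]);
translate([1567, 150, 349]) cube([66, 1384, 15]);
translate([1684, 150, 349]) cube([66, 1384, 15]);
translate([1801, 150, 349]) cube([66, 1384, 15]);
translate([1918, 150, 349]) cube([66, 1384, 15]);
translate([2035, 150, 349]) cube([66, 1384, 15]);
translate([2152, 150, 349]) cube([66, 1384, 15]);


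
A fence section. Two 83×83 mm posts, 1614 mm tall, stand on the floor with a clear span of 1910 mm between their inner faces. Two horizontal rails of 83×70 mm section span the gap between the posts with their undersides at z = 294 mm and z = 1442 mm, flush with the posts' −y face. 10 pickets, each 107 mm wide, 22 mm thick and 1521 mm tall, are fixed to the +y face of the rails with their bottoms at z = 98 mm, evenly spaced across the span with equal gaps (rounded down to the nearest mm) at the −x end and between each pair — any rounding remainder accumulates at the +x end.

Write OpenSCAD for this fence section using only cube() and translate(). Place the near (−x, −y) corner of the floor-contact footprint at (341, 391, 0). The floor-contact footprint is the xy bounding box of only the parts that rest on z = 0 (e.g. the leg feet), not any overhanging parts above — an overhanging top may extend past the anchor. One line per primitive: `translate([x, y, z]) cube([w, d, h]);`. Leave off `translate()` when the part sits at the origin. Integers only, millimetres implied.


translate([341, 391, 0]) cube([83, 83, 1614]);
translate([2334, 391, 0]) cube([83, 83, 1614]);
translate([424, 391, 294]) cube([1910, 83, 70]);
translate([424, 391, 1442]) cube([1910, 83, 70]);
translate([500, 474, 98]) cube([107, 22, 1521]);
translate([683, 474, 98]) cube([107, 22, 1521]);
translate([866, 474, 98]) cube([107, 22, 1521]);
translate([1049, 474, 98]) cube([107, 22, 1521]);
translate([1232, 474, 98]) cube([107, 22, 1521]);
translate([1415, 474, 98]) cube([107, 22, 1521]);
translate([1598, 474, 98]) cube([107, 22, 1521]);
translate([1781, 474, 98]) cube([107, 22, 1521]);
translate([1964, 474, 98]) cube([107, 22, 1521]);
translate([2147, 474, 98]) cube([107, 22, 1521]);
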